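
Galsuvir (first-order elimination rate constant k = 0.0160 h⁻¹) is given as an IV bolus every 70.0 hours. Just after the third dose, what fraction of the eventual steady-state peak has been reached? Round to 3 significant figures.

f_n = 1 − e^(−nkτ) = 1 − e^(−3 × 0.01600 × 70.0) = 1 − e^(−3.360) = 1 − 0.03474 ≈ 0.965

0.965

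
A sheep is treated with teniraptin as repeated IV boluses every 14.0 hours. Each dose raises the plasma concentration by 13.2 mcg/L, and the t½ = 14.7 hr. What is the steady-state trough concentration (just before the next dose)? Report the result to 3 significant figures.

14.1 mcg/L

k = ln 2 / 14.7 = 0.04715 hr⁻¹
Fraction remaining after one interval: e^(−kτ) = e^(−0.04715 × 14.0) = 0.5168
R = 1 / (1 − 0.5168) = 2.069
Css,max = 13.2 × 2.069 = 27.32 mcg/L
Css,min = Css,max × e^(−kτ) = 27.32 × 0.5168 ≈ 14.1 mcg/L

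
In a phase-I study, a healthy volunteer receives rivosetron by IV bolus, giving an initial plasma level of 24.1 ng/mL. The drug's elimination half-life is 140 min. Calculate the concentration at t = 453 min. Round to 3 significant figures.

2.56 ng/mL

k = ln 2 / 140 = 0.004951 min⁻¹
453 min is 3.236 half-lives, so C = 24.1 × (1/2)^3.236 = 24.1 × 0.1062 ≈ 2.56 ng/mL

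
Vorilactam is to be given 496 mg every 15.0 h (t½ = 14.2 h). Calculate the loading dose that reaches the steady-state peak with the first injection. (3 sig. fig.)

k = ln 2 / 14.2 = 0.04881 h⁻¹
Accumulation ratio R = 1 / (1 − e^(−kτ)) = 1 / (1 − e^(−0.04881×15.0)) = 1 / (1 − 0.4809) = 1.926
Loading dose = maintenance dose × R = 496 × 1.926 ≈ 955 mg

955 mg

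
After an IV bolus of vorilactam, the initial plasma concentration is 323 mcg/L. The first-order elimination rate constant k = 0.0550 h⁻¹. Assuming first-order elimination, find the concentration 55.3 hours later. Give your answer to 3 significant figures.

15.4 mcg/L

C(t) = C₀ e^(−kt) = 323 × e^(−0.05500 × 55.3) = 323 × e^(−3.041) = 323 × 0.04776 ≈ 15.4 mcg/L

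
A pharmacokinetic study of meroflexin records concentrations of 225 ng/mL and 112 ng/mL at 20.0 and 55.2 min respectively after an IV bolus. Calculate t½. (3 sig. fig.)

k = ln(C₁/C₂) / (t₂ − t₁) = ln(225/112) / (55.2 − 20.0)
  = 0.6976 / 35.20 = 0.01982 min⁻¹
t½ = ln 2 / k = ln 2 / 0.01982 ≈ 35.0 minutes

35.0 minutes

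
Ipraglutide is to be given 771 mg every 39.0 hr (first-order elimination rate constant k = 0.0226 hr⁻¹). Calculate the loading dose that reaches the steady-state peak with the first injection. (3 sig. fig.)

Accumulation ratio R = 1 / (1 − e^(−kτ)) = 1 / (1 − e^(−0.02260×39.0)) = 1 / (1 − 0.4142) = 1.707
Loading dose = maintenance dose × R = 771 × 1.707 ≈ 1320 mg

1320 mg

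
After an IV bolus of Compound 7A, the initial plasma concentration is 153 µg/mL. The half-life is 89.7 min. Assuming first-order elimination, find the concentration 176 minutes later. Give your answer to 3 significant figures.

k = ln 2 / 89.7 = 0.007727 min⁻¹
176 min is 1.962 half-lives, so C = 153 × (1/2)^1.962 = 153 × 0.2567 ≈ 39.3 µg/mL

39.3 µg/mL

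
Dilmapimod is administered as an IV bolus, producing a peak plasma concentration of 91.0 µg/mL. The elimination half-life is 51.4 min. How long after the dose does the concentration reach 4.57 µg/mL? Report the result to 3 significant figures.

k = ln 2 / 51.4 = 0.01349 min⁻¹
C(t) = C₀ e^(−kt)  ⇒  t = ln(C₀/C) / k
t = ln(91.0/4.57) / 0.01349 = 2.991 / 0.01349 ≈ 222 minutes

222 minutes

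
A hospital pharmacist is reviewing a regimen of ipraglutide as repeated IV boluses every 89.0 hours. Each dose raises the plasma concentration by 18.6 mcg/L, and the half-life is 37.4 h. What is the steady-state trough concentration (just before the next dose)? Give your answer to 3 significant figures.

k = ln 2 / 37.4 = 0.01853 h⁻¹
Fraction remaining after one interval: e^(−kτ) = e^(−0.01853 × 89.0) = 0.1922
R = 1 / (1 − 0.1922) = 1.238
Css,max = 18.6 × 1.238 = 23.02 mcg/L
Css,min = Css,max × e^(−kτ) = 23.02 × 0.1922 ≈ 4.42 mcg/L

4.42 mcg/L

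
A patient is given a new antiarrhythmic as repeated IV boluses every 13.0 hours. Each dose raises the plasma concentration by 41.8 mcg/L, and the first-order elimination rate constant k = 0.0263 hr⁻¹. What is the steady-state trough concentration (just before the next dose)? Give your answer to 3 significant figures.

Fraction remaining after one interval: e^(−kτ) = e^(−0.02630 × 13.0) = 0.7104
R = 1 / (1 − 0.7104) = 3.453
Css,max = 41.8 × 3.453 = 144.3 mcg/L
Css,min = Css,max × e^(−kτ) = 144.3 × 0.7104 ≈ 103 mcg/L

103 mcg/L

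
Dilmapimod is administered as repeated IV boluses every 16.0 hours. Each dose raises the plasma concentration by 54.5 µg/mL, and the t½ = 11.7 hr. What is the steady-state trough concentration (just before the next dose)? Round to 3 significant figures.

k = ln 2 / 11.7 = 0.05924 hr⁻¹
Fraction remaining after one interval: e^(−kτ) = e^(−0.05924 × 16.0) = 0.3876
R = 1 / (1 − 0.3876) = 1.633
Css,max = 54.5 × 1.633 = 88.99 µg/mL
Css,min = Css,max × e^(−kτ) = 88.99 × 0.3876 ≈ 34.5 µg/mL

34.5 µg/mL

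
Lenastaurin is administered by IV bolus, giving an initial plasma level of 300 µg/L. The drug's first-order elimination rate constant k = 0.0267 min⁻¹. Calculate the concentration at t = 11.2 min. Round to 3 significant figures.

C(t) = C₀ e^(−kt) = 300 × e^(−0.02670 × 11.2) = 300 × e^(−0.2990) = 300 × 0.7415 ≈ 222 µg/L

222 µg/L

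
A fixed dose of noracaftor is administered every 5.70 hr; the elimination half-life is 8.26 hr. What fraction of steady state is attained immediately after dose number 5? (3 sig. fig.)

k = ln 2 / 8.26 = 0.08392 hr⁻¹
f_n = 1 − e^(−nkτ) = 1 − e^(−5 × 0.08392 × 5.70) = 1 − e^(−2.392) = 1 − 0.09148 ≈ 0.909

0.909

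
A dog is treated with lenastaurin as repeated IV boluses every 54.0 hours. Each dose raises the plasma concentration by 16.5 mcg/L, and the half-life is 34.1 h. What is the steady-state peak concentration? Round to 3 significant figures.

24.8 mcg/L

k = ln 2 / 34.1 = 0.02033 h⁻¹
Fraction remaining after one interval: e^(−kτ) = e^(−0.02033 × 54.0) = 0.3337
R = 1 / (1 − 0.3337) = 1.501
Css,max = 16.5 × 1.501 ≈ 24.8 mcg/L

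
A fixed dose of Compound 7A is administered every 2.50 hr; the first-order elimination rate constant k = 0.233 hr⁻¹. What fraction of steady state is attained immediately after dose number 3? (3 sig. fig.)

f_n = 1 − e^(−nkτ) = 1 − e^(−3 × 0.2330 × 2.50) = 1 − e^(−1.748) = 1 − 0.1742 ≈ 0.826

0.826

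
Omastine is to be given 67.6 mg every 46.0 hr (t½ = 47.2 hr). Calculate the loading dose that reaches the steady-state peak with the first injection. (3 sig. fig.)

138 mg

k = ln 2 / 47.2 = 0.01469 hr⁻¹
Accumulation ratio R = 1 / (1 − e^(−kτ)) = 1 / (1 − e^(−0.01469×46.0)) = 1 / (1 − 0.5089) = 2.036
Loading dose = maintenance dose × R = 67.6 × 2.036 ≈ 138 mg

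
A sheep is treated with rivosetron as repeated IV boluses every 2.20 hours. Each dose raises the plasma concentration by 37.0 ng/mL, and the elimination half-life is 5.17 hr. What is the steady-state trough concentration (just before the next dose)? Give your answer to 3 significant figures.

k = ln 2 / 5.17 = 0.1341 hr⁻¹
Fraction remaining after one interval: e^(−kτ) = e^(−0.1341 × 2.20) = 0.7446
R = 1 / (1 − 0.7446) = 3.915
Css,max = 37.0 × 3.915 = 144.9 ng/mL
Css,min = Css,max × e^(−kτ) = 144.9 × 0.7446 ≈ 108 ng/mL

108 ng/mL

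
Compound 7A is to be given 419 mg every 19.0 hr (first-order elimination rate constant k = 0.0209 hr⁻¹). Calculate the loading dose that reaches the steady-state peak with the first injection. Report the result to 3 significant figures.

Accumulation ratio R = 1 / (1 − e^(−kτ)) = 1 / (1 − e^(−0.02090×19.0)) = 1 / (1 − 0.6723) = 3.051
Loading dose = maintenance dose × R = 419 × 3.051 ≈ 1280 mg

1280 mg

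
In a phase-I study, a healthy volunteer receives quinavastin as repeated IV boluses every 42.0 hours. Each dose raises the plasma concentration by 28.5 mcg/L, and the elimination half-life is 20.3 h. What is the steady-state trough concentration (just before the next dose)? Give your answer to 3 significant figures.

8.92 mcg/L

k = ln 2 / 20.3 = 0.03415 h⁻¹
Fraction remaining after one interval: e^(−kτ) = e^(−0.03415 × 42.0) = 0.2383
R = 1 / (1 − 0.2383) = 1.313
Css,max = 28.5 × 1.313 = 37.42 mcg/L
Css,min = Css,max × e^(−kτ) = 37.42 × 0.2383 ≈ 8.92 mcg/L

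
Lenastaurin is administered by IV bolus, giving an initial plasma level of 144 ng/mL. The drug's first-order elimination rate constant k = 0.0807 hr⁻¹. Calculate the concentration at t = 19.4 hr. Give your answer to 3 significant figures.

30.1 ng/mL

C(t) = C₀ e^(−kt) = 144 × e^(−0.08070 × 19.4) = 144 × e^(−1.566) = 144 × 0.2090 ≈ 30.1 ng/mL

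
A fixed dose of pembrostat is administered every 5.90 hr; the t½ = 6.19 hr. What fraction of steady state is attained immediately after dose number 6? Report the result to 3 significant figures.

0.981

k = ln 2 / 6.19 = 0.1120 hr⁻¹
f_n = 1 − e^(−nkτ) = 1 − e^(−6 × 0.1120 × 5.90) = 1 − e^(−3.964) = 1 − 0.01899 ≈ 0.981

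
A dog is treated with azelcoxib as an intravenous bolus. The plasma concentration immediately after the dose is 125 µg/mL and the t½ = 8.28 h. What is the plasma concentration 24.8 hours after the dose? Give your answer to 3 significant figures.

15.7 µg/mL

k = ln 2 / 8.28 = 0.08371 h⁻¹
24.8 h is 2.995 half-lives, so C = 125 × (1/2)^2.995 = 125 × 0.1254 ≈ 15.7 µg/mL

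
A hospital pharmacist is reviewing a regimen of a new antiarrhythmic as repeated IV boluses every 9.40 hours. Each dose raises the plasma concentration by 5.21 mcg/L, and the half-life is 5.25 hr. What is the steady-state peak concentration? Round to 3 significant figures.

7.33 mcg/L

k = ln 2 / 5.25 = 0.1320 hr⁻¹
Fraction remaining after one interval: e^(−kτ) = e^(−0.1320 × 9.40) = 0.2891
R = 1 / (1 − 0.2891) = 1.407
Css,max = 5.21 × 1.407 ≈ 7.33 mcg/L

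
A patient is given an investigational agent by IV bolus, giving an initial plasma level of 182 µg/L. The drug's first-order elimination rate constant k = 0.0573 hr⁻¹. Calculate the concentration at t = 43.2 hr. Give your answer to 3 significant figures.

15.3 µg/L

C(t) = C₀ e^(−kt) = 182 × e^(−0.05730 × 43.2) = 182 × e^(−2.475) = 182 × 0.08413 ≈ 15.3 µg/L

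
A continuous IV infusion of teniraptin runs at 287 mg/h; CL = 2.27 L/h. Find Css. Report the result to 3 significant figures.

Css = infusion rate / CL = 287 / 2.27 ≈ 126 mg/L

126 mg/L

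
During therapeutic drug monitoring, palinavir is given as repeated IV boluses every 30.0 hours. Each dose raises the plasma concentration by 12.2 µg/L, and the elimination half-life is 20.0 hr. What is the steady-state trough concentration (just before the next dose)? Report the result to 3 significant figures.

6.67 µg/L

k = ln 2 / 20.0 = 0.03466 hr⁻¹
Fraction remaining after one interval: e^(−kτ) = e^(−0.03466 × 30.0) = 0.3536
R = 1 / (1 − 0.3536) = 1.547
Css,max = 12.2 × 1.547 = 18.87 µg/L
Css,min = Css,max × e^(−kτ) = 18.87 × 0.3536 ≈ 6.67 µg/L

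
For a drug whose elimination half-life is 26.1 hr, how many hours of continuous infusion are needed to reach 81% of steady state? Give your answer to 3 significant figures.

k = ln 2 / 26.1 = 0.02656 hr⁻¹
f = 1 − e^(−kt)  ⇒  t = −ln(1 − f) / k
t = −ln(1 − 0.81) / 0.02656 = 1.661 / 0.02656 ≈ 62.5 hours

62.5 hours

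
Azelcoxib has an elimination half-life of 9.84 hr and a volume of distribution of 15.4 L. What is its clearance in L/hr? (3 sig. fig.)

1.08 L/hr

k = ln 2 / t½ = ln 2 / 9.84 = 0.07044 hr⁻¹
CL = k · V = 0.07044 × 15.4 ≈ 1.08 L/hr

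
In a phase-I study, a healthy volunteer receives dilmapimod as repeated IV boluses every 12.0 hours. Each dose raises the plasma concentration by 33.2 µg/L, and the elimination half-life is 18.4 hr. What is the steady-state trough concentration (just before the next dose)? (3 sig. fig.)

k = ln 2 / 18.4 = 0.03767 hr⁻¹
Fraction remaining after one interval: e^(−kτ) = e^(−0.03767 × 12.0) = 0.6363
R = 1 / (1 − 0.6363) = 2.750
Css,max = 33.2 × 2.750 = 91.29 µg/L
Css,min = Css,max × e^(−kτ) = 91.29 × 0.6363 ≈ 58.1 µg/L

58.1 µg/L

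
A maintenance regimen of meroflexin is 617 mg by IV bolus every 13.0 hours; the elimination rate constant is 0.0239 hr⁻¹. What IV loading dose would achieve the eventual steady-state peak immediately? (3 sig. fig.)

2310 mg

Accumulation ratio R = 1 / (1 − e^(−kτ)) = 1 / (1 − e^(−0.02390×13.0)) = 1 / (1 − 0.7329) = 3.744
Loading dose = maintenance dose × R = 617 × 3.744 ≈ 2310 mg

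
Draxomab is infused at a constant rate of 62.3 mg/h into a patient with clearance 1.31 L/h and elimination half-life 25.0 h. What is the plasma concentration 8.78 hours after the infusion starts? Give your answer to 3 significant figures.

Css = rate / CL = 62.3 / 1.31 = 47.56 mg/L
k = ln 2 / 25.0 = 0.02773 h⁻¹
C(t) = Css (1 − e^(−kt)) = 47.56 × (1 − e^(−0.2434)) = 47.56 × 0.2161 ≈ 10.3 mg/L

10.3 mg/L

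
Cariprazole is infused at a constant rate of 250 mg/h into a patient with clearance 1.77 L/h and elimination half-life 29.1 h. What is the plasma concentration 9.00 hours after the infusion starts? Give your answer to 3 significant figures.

Css = rate / CL = 250 / 1.77 = 141.2 µg/mL
k = ln 2 / 29.1 = 0.02382 h⁻¹
C(t) = Css (1 − e^(−kt)) = 141.2 × (1 − e^(−0.2144)) = 141.2 × 0.1930 ≈ 27.3 µg/mL

27.3 µg/mL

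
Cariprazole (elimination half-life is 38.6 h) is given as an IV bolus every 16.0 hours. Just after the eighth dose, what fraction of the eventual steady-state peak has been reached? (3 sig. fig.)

0.900

k = ln 2 / 38.6 = 0.01796 h⁻¹
f_n = 1 − e^(−nkτ) = 1 − e^(−8 × 0.01796 × 16.0) = 1 − e^(−2.299) = 1 − 0.1004 ≈ 0.900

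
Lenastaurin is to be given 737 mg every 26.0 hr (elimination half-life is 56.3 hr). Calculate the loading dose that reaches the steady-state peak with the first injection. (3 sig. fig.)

k = ln 2 / 56.3 = 0.01231 hr⁻¹
Accumulation ratio R = 1 / (1 − e^(−kτ)) = 1 / (1 − e^(−0.01231×26.0)) = 1 / (1 − 0.7261) = 3.651
Loading dose = maintenance dose × R = 737 × 3.651 ≈ 2690 mg

2690 mg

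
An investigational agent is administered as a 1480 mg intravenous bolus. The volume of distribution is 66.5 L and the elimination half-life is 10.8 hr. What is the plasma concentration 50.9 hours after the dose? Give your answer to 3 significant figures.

0.849 mg/L

C₀ = dose / V = 1480 / 66.5 = 22.26 mg/L
k = ln 2 / 10.8 = 0.06418 hr⁻¹
C(t) = C₀ e^(−kt) = 22.26 × e^(−0.06418 × 50.9) = 22.26 × e^(−3.267) = 22.26 × 0.03813 ≈ 0.849 mg/L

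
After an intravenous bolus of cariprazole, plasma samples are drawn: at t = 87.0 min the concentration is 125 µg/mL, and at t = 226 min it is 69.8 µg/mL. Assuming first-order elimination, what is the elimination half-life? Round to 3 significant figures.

165 minutes

k = ln(C₁/C₂) / (t₂ − t₁) = ln(125/69.8) / (226 − 87.0)
  = 0.5827 / 139.0 = 0.004192 min⁻¹
t½ = ln 2 / k = ln 2 / 0.004192 ≈ 165 minutes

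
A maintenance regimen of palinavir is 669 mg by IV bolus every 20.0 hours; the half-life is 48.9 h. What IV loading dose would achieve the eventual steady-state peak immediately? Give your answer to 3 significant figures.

2710 mg

k = ln 2 / 48.9 = 0.01417 h⁻¹
Accumulation ratio R = 1 / (1 − e^(−kτ)) = 1 / (1 − e^(−0.01417×20.0)) = 1 / (1 − 0.7531) = 4.051
Loading dose = maintenance dose × R = 669 × 4.051 ≈ 2710 mg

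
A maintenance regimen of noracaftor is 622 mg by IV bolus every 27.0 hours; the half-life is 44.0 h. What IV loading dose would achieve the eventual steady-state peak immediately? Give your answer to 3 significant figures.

k = ln 2 / 44.0 = 0.01575 h⁻¹
Accumulation ratio R = 1 / (1 − e^(−kτ)) = 1 / (1 − e^(−0.01575×27.0)) = 1 / (1 − 0.6535) = 2.886
Loading dose = maintenance dose × R = 622 × 2.886 ≈ 1800 mg

1800 mg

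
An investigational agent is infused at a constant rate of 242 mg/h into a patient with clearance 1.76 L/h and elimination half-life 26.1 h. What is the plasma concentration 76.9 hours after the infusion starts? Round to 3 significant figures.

Css = rate / CL = 242 / 1.76 = 137.5 µg/mL
k = ln 2 / 26.1 = 0.02656 h⁻¹
C(t) = Css (1 − e^(−kt)) = 137.5 × (1 − e^(−2.042)) = 137.5 × 0.8703 ≈ 120 µg/mL

120 µg/mL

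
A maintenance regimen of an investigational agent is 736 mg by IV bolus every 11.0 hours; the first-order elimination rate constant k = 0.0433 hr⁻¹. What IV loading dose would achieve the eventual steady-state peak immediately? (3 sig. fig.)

Accumulation ratio R = 1 / (1 − e^(−kτ)) = 1 / (1 − e^(−0.04330×11.0)) = 1 / (1 − 0.6211) = 2.639
Loading dose = maintenance dose × R = 736 × 2.639 ≈ 1940 mg

1940 mg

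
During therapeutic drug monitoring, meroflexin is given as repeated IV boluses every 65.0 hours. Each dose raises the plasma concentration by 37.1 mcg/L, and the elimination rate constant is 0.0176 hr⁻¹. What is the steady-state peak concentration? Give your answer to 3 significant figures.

54.4 mcg/L

Fraction remaining after one interval: e^(−kτ) = e^(−0.01760 × 65.0) = 0.3185
R = 1 / (1 − 0.3185) = 1.467
Css,max = 37.1 × 1.467 ≈ 54.4 mcg/L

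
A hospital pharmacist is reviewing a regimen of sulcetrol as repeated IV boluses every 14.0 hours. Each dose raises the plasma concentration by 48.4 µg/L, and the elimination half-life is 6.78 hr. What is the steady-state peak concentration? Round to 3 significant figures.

k = ln 2 / 6.78 = 0.1022 hr⁻¹
Fraction remaining after one interval: e^(−kτ) = e^(−0.1022 × 14.0) = 0.2390
R = 1 / (1 − 0.2390) = 1.314
Css,max = 48.4 × 1.314 ≈ 63.6 µg/L

63.6 µg/L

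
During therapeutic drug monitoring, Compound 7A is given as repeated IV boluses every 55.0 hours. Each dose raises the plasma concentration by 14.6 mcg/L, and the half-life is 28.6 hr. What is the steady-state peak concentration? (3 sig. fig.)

k = ln 2 / 28.6 = 0.02424 hr⁻¹
Fraction remaining after one interval: e^(−kτ) = e^(−0.02424 × 55.0) = 0.2637
R = 1 / (1 − 0.2637) = 1.358
Css,max = 14.6 × 1.358 ≈ 19.8 mcg/L

19.8 mcg/L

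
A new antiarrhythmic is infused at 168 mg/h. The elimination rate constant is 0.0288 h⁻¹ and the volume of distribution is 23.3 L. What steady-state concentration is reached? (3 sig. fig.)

CL = k · V = 0.0288 × 23.3 = 0.6710 L/h
Css = rate / CL = 168 / 0.6710 ≈ 250 mg/L

250 mg/L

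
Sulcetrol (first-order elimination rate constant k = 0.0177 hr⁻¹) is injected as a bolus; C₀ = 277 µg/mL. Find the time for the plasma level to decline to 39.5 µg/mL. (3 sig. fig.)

C(t) = C₀ e^(−kt)  ⇒  t = ln(C₀/C) / k
t = ln(277/39.5) / 0.01770 = 1.948 / 0.01770 ≈ 110 hours

110 hours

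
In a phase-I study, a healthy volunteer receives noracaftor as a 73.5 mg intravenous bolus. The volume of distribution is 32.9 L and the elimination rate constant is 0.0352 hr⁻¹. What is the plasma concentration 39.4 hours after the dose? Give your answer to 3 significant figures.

0.558 µg/mL

C₀ = dose / V = 73.5 / 32.9 = 2.234 µg/mL
C(t) = C₀ e^(−kt) = 2.234 × e^(−0.03520 × 39.4) = 2.234 × e^(−1.387) = 2.234 × 0.2499 ≈ 0.558 µg/mL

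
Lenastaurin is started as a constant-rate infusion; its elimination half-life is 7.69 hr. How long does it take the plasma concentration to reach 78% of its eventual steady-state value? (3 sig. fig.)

k = ln 2 / 7.69 = 0.09014 hr⁻¹
f = 1 − e^(−kt)  ⇒  t = −ln(1 − f) / k
t = −ln(1 − 0.78) / 0.09014 = 1.514 / 0.09014 ≈ 16.8 hours

16.8 hours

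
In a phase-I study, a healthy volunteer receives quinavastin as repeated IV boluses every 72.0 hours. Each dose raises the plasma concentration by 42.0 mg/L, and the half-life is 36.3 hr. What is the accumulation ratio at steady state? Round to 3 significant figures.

1.34

k = ln 2 / 36.3 = 0.01909 hr⁻¹
Fraction remaining after one interval: e^(−kτ) = e^(−0.01909 × 72.0) = 0.2529
R = 1 / (1 − 0.2529) = 1 / 0.7471 ≈ 1.34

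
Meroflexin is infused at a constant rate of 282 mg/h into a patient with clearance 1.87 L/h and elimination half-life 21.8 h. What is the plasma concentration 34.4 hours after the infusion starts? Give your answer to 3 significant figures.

100 mg/L

Css = rate / CL = 282 / 1.87 = 150.8 mg/L
k = ln 2 / 21.8 = 0.03180 h⁻¹
C(t) = Css (1 − e^(−kt)) = 150.8 × (1 − e^(−1.094)) = 150.8 × 0.6650 ≈ 100 mg/L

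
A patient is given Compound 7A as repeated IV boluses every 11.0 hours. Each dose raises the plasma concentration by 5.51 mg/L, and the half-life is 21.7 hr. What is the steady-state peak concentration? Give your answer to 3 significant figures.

18.6 mg/L

k = ln 2 / 21.7 = 0.03194 hr⁻¹
Fraction remaining after one interval: e^(−kτ) = e^(−0.03194 × 11.0) = 0.7037
R = 1 / (1 − 0.7037) = 3.375
Css,max = 5.51 × 3.375 ≈ 18.6 mg/L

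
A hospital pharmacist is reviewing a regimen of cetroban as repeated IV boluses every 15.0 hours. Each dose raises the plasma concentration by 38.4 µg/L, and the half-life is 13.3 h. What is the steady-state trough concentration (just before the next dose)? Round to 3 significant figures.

32.4 µg/L

k = ln 2 / 13.3 = 0.05212 h⁻¹
Fraction remaining after one interval: e^(−kτ) = e^(−0.05212 × 15.0) = 0.4576
R = 1 / (1 − 0.4576) = 1.844
Css,max = 38.4 × 1.844 = 70.80 µg/L
Css,min = Css,max × e^(−kτ) = 70.80 × 0.4576 ≈ 32.4 µg/L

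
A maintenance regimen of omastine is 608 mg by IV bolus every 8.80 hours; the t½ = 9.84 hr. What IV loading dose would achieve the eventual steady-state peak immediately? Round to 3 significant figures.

1320 mg

k = ln 2 / 9.84 = 0.07044 hr⁻¹
Accumulation ratio R = 1 / (1 − e^(−kτ)) = 1 / (1 − e^(−0.07044×8.80)) = 1 / (1 − 0.5380) = 2.165
Loading dose = maintenance dose × R = 608 × 2.165 ≈ 1320 mg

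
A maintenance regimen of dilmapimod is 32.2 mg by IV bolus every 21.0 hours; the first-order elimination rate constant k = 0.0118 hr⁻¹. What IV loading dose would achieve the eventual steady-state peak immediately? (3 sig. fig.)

147 mg

Accumulation ratio R = 1 / (1 − e^(−kτ)) = 1 / (1 − e^(−0.01180×21.0)) = 1 / (1 − 0.7805) = 4.556
Loading dose = maintenance dose × R = 32.2 × 4.556 ≈ 147 mg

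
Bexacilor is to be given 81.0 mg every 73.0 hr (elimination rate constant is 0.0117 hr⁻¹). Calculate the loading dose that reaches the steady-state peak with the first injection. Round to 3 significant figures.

Accumulation ratio R = 1 / (1 − e^(−kτ)) = 1 / (1 − e^(−0.01170×73.0)) = 1 / (1 − 0.4257) = 1.741
Loading dose = maintenance dose × R = 81.0 × 1.741 ≈ 141 mg

141 mg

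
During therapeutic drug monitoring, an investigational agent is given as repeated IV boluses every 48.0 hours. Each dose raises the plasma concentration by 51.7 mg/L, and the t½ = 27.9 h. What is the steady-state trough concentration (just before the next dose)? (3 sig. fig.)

22.5 mg/L

k = ln 2 / 27.9 = 0.02484 h⁻¹
Fraction remaining after one interval: e^(−kτ) = e^(−0.02484 × 48.0) = 0.3035
R = 1 / (1 − 0.3035) = 1.436
Css,max = 51.7 × 1.436 = 74.22 mg/L
Css,min = Css,max × e^(−kτ) = 74.22 × 0.3035 ≈ 22.5 mg/L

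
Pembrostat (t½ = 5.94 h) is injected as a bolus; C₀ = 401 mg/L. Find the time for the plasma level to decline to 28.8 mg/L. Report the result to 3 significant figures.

k = ln 2 / 5.94 = 0.1167 h⁻¹
C(t) = C₀ e^(−kt)  ⇒  t = ln(C₀/C) / k
t = ln(401/28.8) / 0.1167 = 2.634 / 0.1167 ≈ 22.6 hours

22.6 hours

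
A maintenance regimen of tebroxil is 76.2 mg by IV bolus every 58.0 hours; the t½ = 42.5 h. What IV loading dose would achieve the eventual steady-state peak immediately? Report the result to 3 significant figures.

k = ln 2 / 42.5 = 0.01631 h⁻¹
Accumulation ratio R = 1 / (1 − e^(−kτ)) = 1 / (1 − e^(−0.01631×58.0)) = 1 / (1 − 0.3883) = 1.635
Loading dose = maintenance dose × R = 76.2 × 1.635 ≈ 125 mg

125 mg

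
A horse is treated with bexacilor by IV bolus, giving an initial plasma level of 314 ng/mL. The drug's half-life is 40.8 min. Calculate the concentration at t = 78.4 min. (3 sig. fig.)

k = ln 2 / 40.8 = 0.01699 min⁻¹
C(t) = C₀ e^(−kt) = 314 × e^(−0.01699 × 78.4) = 314 × e^(−1.332) = 314 × 0.2640 ≈ 82.9 ng/mL

82.9 ng/mL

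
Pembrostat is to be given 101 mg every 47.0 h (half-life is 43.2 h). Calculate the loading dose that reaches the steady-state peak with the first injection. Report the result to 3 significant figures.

k = ln 2 / 43.2 = 0.01605 h⁻¹
Accumulation ratio R = 1 / (1 − e^(−kτ)) = 1 / (1 − e^(−0.01605×47.0)) = 1 / (1 − 0.4704) = 1.888
Loading dose = maintenance dose × R = 101 × 1.888 ≈ 191 mg

191 mg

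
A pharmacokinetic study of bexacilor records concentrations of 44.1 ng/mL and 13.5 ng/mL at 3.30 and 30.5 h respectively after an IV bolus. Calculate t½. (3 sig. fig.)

15.9 hours

k = ln(C₁/C₂) / (t₂ − t₁) = ln(44.1/13.5) / (30.5 − 3.30)
  = 1.184 / 27.20 = 0.04352 h⁻¹
t½ = ln 2 / k = ln 2 / 0.04352 ≈ 15.9 hours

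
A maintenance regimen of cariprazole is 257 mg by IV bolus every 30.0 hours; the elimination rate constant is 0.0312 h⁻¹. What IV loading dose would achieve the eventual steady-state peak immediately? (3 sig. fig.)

Accumulation ratio R = 1 / (1 − e^(−kτ)) = 1 / (1 − e^(−0.03120×30.0)) = 1 / (1 − 0.3922) = 1.645
Loading dose = maintenance dose × R = 257 × 1.645 ≈ 423 mg

423 mg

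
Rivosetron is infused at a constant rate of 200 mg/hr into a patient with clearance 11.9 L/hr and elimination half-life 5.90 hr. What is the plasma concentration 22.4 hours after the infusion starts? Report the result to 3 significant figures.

15.6 mg/L

Css = rate / CL = 200 / 11.9 = 16.81 mg/L
k = ln 2 / 5.90 = 0.1175 hr⁻¹
C(t) = Css (1 − e^(−kt)) = 16.81 × (1 − e^(−2.632)) = 16.81 × 0.9280 ≈ 15.6 mg/L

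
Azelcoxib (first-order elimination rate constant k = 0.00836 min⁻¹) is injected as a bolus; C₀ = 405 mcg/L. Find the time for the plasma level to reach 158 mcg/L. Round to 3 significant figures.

113 minutes

C(t) = C₀ e^(−kt)  ⇒  t = ln(C₀/C) / k
t = ln(405/158) / 0.008360 = 0.9413 / 0.008360 ≈ 113 minutes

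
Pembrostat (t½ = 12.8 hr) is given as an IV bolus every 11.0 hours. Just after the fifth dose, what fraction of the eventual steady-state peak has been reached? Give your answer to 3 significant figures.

0.949

k = ln 2 / 12.8 = 0.05415 hr⁻¹
f_n = 1 − e^(−nkτ) = 1 − e^(−5 × 0.05415 × 11.0) = 1 − e^(−2.978) = 1 − 0.05088 ≈ 0.949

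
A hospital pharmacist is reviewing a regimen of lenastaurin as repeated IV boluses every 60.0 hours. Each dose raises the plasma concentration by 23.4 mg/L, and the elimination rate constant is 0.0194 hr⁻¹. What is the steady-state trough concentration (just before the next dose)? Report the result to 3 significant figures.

Fraction remaining after one interval: e^(−kτ) = e^(−0.01940 × 60.0) = 0.3122
R = 1 / (1 − 0.3122) = 1.454
Css,max = 23.4 × 1.454 = 34.02 mg/L
Css,min = Css,max × e^(−kτ) = 34.02 × 0.3122 ≈ 10.6 mg/L

10.6 mg/L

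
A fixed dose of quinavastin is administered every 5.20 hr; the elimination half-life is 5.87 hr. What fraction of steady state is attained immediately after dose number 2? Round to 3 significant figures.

0.707

k = ln 2 / 5.87 = 0.1181 hr⁻¹
f_n = 1 − e^(−nkτ) = 1 − e^(−2 × 0.1181 × 5.20) = 1 − e^(−1.228) = 1 − 0.2929 ≈ 0.707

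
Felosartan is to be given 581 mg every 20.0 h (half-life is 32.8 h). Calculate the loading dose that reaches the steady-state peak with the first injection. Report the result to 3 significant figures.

1690 mg

k = ln 2 / 32.8 = 0.02113 h⁻¹
Accumulation ratio R = 1 / (1 − e^(−kτ)) = 1 / (1 − e^(−0.02113×20.0)) = 1 / (1 − 0.6553) = 2.901
Loading dose = maintenance dose × R = 581 × 2.901 ≈ 1690 mg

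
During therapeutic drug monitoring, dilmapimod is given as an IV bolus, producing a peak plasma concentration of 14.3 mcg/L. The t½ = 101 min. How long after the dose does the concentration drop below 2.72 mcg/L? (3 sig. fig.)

k = ln 2 / 101 = 0.006863 min⁻¹
C(t) = C₀ e^(−kt)  ⇒  t = ln(C₀/C) / k
t = ln(14.3/2.72) / 0.006863 = 1.660 / 0.006863 ≈ 242 minutes

242 minutes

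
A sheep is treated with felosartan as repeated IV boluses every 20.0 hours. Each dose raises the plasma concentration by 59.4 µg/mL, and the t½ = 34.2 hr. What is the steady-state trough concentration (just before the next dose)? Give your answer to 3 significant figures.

k = ln 2 / 34.2 = 0.02027 hr⁻¹
Fraction remaining after one interval: e^(−kτ) = e^(−0.02027 × 20.0) = 0.6667
R = 1 / (1 − 0.6667) = 3.001
Css,max = 59.4 × 3.001 = 178.2 µg/mL
Css,min = Css,max × e^(−kτ) = 178.2 × 0.6667 ≈ 119 µg/mL

119 µg/mL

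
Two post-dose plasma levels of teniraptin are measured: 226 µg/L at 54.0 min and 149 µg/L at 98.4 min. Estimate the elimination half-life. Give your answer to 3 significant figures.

73.9 minutes

k = ln(C₁/C₂) / (t₂ − t₁) = ln(226/149) / (98.4 − 54.0)
  = 0.4166 / 44.40 = 0.009383 min⁻¹
t½ = ln 2 / k = ln 2 / 0.009383 ≈ 73.9 minutes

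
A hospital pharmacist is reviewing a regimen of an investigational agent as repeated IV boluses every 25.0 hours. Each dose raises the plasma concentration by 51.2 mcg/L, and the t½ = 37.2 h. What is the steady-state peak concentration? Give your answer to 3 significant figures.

k = ln 2 / 37.2 = 0.01863 h⁻¹
Fraction remaining after one interval: e^(−kτ) = e^(−0.01863 × 25.0) = 0.6276
R = 1 / (1 − 0.6276) = 2.685
Css,max = 51.2 × 2.685 ≈ 137 mcg/L

137 mcg/L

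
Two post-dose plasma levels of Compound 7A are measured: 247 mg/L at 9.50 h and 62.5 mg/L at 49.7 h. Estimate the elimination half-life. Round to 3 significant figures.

20.3 hours

k = ln(C₁/C₂) / (t₂ − t₁) = ln(247/62.5) / (49.7 − 9.50)
  = 1.374 / 40.20 = 0.03418 h⁻¹
t½ = ln 2 / k = ln 2 / 0.03418 ≈ 20.3 hours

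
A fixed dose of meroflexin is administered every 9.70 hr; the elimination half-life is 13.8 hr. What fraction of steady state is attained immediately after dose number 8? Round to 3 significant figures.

0.980

k = ln 2 / 13.8 = 0.05023 hr⁻¹
f_n = 1 − e^(−nkτ) = 1 − e^(−8 × 0.05023 × 9.70) = 1 − e^(−3.898) = 1 − 0.02029 ≈ 0.980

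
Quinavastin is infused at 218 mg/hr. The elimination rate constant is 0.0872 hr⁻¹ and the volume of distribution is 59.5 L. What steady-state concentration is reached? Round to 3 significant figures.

CL = k · V = 0.0872 × 59.5 = 5.188 L/hr
Css = rate / CL = 218 / 5.188 ≈ 42.0 µg/mL

42.0 µg/mL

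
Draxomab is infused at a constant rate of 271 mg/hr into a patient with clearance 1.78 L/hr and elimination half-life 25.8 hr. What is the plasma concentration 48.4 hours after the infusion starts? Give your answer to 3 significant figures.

Css = rate / CL = 271 / 1.78 = 152.2 mg/L
k = ln 2 / 25.8 = 0.02687 hr⁻¹
C(t) = Css (1 − e^(−kt)) = 152.2 × (1 − e^(−1.300)) = 152.2 × 0.7276 ≈ 111 mg/L

111 mg/L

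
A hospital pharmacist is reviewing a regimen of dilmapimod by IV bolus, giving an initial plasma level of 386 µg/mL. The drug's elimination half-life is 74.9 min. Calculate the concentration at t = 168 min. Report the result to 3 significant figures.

k = ln 2 / 74.9 = 0.009254 min⁻¹
168 min is 2.243 half-lives, so C = 386 × (1/2)^2.243 = 386 × 0.2112 ≈ 81.5 µg/mL

81.5 µg/mL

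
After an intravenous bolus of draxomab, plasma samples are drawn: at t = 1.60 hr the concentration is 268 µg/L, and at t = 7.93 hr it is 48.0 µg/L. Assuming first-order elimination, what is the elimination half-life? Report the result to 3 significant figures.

k = ln(C₁/C₂) / (t₂ − t₁) = ln(268/48.0) / (7.93 − 1.60)
  = 1.720 / 6.330 = 0.2717 hr⁻¹
t½ = ln 2 / k = ln 2 / 0.2717 ≈ 2.55 hours

2.55 hours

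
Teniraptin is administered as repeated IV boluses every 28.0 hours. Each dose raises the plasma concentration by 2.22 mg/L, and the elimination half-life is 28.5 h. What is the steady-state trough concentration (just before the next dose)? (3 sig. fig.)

k = ln 2 / 28.5 = 0.02432 h⁻¹
Fraction remaining after one interval: e^(−kτ) = e^(−0.02432 × 28.0) = 0.5061
R = 1 / (1 − 0.5061) = 2.025
Css,max = 2.22 × 2.025 = 4.495 mg/L
Css,min = Css,max × e^(−kτ) = 4.495 × 0.5061 ≈ 2.27 mg/L

2.27 mg/L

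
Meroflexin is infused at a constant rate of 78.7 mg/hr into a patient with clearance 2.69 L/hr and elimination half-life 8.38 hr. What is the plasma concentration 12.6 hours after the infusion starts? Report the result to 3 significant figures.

Css = rate / CL = 78.7 / 2.69 = 29.26 µg/mL
k = ln 2 / 8.38 = 0.08271 hr⁻¹
C(t) = Css (1 − e^(−kt)) = 29.26 × (1 − e^(−1.042)) = 29.26 × 0.6473 ≈ 18.9 µg/mL

18.9 µg/mL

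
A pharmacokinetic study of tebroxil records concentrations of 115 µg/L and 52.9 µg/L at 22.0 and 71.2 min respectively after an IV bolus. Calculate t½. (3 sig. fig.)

k = ln(C₁/C₂) / (t₂ − t₁) = ln(115/52.9) / (71.2 − 22.0)
  = 0.7765 / 49.20 = 0.01578 min⁻¹
t½ = ln 2 / k = ln 2 / 0.01578 ≈ 43.9 minutes

43.9 minutes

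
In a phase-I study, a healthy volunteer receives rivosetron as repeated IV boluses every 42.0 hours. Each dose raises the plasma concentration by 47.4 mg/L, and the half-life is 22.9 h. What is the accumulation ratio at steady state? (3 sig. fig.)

k = ln 2 / 22.9 = 0.03027 h⁻¹
Fraction remaining after one interval: e^(−kτ) = e^(−0.03027 × 42.0) = 0.2805
R = 1 / (1 − 0.2805) = 1 / 0.7195 ≈ 1.39

1.39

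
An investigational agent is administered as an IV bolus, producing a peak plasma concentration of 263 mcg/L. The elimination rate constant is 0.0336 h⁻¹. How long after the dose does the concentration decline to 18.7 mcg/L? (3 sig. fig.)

C(t) = C₀ e^(−kt)  ⇒  t = ln(C₀/C) / k
t = ln(263/18.7) / 0.03360 = 2.644 / 0.03360 ≈ 78.7 hours

78.7 hours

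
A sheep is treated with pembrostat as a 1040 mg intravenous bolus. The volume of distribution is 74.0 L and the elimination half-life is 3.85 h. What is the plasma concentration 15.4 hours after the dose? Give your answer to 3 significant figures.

0.878 µg/mL

C₀ = dose / V = 1040 / 74.0 = 14.05 µg/mL
k = ln 2 / 3.85 = 0.1800 h⁻¹
C(t) = C₀ e^(−kt) = 14.05 × e^(−0.1800 × 15.4) = 14.05 × e^(−2.773) = 14.05 × 0.06250 ≈ 0.878 µg/mL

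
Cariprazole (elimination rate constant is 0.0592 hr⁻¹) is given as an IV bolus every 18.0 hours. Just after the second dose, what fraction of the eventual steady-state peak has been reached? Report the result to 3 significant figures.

f_n = 1 − e^(−nkτ) = 1 − e^(−2 × 0.05920 × 18.0) = 1 − e^(−2.131) = 1 − 0.1187 ≈ 0.881

0.881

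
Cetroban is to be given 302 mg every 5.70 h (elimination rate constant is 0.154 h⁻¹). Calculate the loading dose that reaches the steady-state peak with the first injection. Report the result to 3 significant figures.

Accumulation ratio R = 1 / (1 − e^(−kτ)) = 1 / (1 − e^(−0.1540×5.70)) = 1 / (1 − 0.4157) = 1.711
Loading dose = maintenance dose × R = 302 × 1.711 ≈ 517 mg

517 mg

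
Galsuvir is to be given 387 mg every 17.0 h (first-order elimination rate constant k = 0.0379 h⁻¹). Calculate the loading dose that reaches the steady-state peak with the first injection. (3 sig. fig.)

Accumulation ratio R = 1 / (1 − e^(−kτ)) = 1 / (1 − e^(−0.03790×17.0)) = 1 / (1 − 0.5250) = 2.105
Loading dose = maintenance dose × R = 387 × 2.105 ≈ 815 mg

815 mg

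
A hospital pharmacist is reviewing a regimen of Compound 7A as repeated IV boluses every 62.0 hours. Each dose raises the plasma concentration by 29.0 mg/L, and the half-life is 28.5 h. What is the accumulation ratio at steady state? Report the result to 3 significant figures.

k = ln 2 / 28.5 = 0.02432 h⁻¹
Fraction remaining after one interval: e^(−kτ) = e^(−0.02432 × 62.0) = 0.2214
R = 1 / (1 − 0.2214) = 1 / 0.7786 ≈ 1.28

1.28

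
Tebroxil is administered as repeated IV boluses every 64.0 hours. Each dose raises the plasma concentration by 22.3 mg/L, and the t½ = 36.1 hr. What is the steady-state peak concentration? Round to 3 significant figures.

31.5 mg/L

k = ln 2 / 36.1 = 0.01920 hr⁻¹
Fraction remaining after one interval: e^(−kτ) = e^(−0.01920 × 64.0) = 0.2926
R = 1 / (1 − 0.2926) = 1.414
Css,max = 22.3 × 1.414 ≈ 31.5 mg/L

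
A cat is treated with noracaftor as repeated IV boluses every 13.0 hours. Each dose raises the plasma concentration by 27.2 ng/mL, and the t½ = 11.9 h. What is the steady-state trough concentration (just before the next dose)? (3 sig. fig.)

24.0 ng/mL

k = ln 2 / 11.9 = 0.05825 h⁻¹
Fraction remaining after one interval: e^(−kτ) = e^(−0.05825 × 13.0) = 0.4690
R = 1 / (1 − 0.4690) = 1.883
Css,max = 27.2 × 1.883 = 51.22 ng/mL
Css,min = Css,max × e^(−kτ) = 51.22 × 0.4690 ≈ 24.0 ng/mL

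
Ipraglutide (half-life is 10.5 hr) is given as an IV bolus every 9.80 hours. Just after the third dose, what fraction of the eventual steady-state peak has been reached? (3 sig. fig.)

0.856

k = ln 2 / 10.5 = 0.06601 hr⁻¹
f_n = 1 − e^(−nkτ) = 1 − e^(−3 × 0.06601 × 9.80) = 1 − e^(−1.941) = 1 − 0.1436 ≈ 0.856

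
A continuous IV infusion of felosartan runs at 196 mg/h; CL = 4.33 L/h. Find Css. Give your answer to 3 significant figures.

45.3 mg/L

Css = infusion rate / CL = 196 / 4.33 ≈ 45.3 mg/L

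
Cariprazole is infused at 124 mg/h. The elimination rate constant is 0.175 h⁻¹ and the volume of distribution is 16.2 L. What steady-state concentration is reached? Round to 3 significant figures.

CL = k · V = 0.175 × 16.2 = 2.835 L/h
Css = rate / CL = 124 / 2.835 ≈ 43.7 mg/L

43.7 mg/L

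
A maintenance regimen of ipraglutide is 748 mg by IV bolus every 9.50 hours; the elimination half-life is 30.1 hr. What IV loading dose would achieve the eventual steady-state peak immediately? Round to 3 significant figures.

3810 mg

k = ln 2 / 30.1 = 0.02303 hr⁻¹
Accumulation ratio R = 1 / (1 − e^(−kτ)) = 1 / (1 − e^(−0.02303×9.50)) = 1 / (1 − 0.8035) = 5.089
Loading dose = maintenance dose × R = 748 × 5.089 ≈ 3810 mg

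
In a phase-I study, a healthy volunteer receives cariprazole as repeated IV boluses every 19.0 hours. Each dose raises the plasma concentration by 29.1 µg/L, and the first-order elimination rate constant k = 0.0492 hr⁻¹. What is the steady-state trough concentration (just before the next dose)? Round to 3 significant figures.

Fraction remaining after one interval: e^(−kτ) = e^(−0.04920 × 19.0) = 0.3927
R = 1 / (1 − 0.3927) = 1.647
Css,max = 29.1 × 1.647 = 47.91 µg/L
Css,min = Css,max × e^(−kτ) = 47.91 × 0.3927 ≈ 18.8 µg/L

18.8 µg/L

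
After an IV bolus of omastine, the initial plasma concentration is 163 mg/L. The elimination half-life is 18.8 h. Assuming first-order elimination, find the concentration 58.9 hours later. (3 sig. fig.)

k = ln 2 / 18.8 = 0.03687 h⁻¹
C(t) = C₀ e^(−kt) = 163 × e^(−0.03687 × 58.9) = 163 × e^(−2.172) = 163 × 0.1140 ≈ 18.6 mg/L

18.6 mg/L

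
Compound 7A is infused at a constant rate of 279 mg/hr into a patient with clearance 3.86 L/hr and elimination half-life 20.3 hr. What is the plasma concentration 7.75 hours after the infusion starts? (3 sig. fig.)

Css = rate / CL = 279 / 3.86 = 72.28 mg/L
k = ln 2 / 20.3 = 0.03415 hr⁻¹
C(t) = Css (1 − e^(−kt)) = 72.28 × (1 − e^(−0.2646)) = 72.28 × 0.2325 ≈ 16.8 mg/L

16.8 mg/L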